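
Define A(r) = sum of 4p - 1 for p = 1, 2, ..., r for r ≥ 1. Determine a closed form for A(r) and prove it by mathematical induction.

We claim A(r) = r(2r + 1) for all r ≥ 1.
Base case (r = 1): A(1) = 3, and the closed form gives 3. They agree.
For the inductive step, assume it holds for an arbitrary p ≥ 1, so A(p) = p(2p + 1).
Then A(p+1) = A(p) + (4p + 3) = (p(2p + 1)) + (4p + 3).
Simplifying, A(p+1) = (p + 1)(2p + 3) = (p+1)(2(p+1) + 1),
which is the closed form with r = p+1.
Hence, by induction on r, the claim holds for every r ≥ 1.

A(r) = r(2r + 1)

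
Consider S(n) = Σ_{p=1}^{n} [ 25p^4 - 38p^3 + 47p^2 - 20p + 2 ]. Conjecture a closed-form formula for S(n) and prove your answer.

S(n) = n(5n^4 + 3n^3 + 5n^2 + 4n - 1)

We claim S(n) = n(5n^4 + 3n^3 + 5n^2 + 4n - 1) for all n ≥ 1.
Base step (n = 1): S(1) = 16, and the closed form gives 16. They agree.
Inductive step: suppose the statement holds for some p ≥ 1, so S(p) = p(5p^4 + 3p^3 + 5p^2 + 4p - 1).
Then S(p+1) = S(p) + (25p^4 + 62p^3 + 83p^2 + 60p + 16) = (p(5p^4 + 3p^3 + 5p^2 + 4p - 1)) + (25p^4 + 62p^3 + 83p^2 + 60p + 16).
Simplifying, S(p+1) = (p + 1)(5p^4 + 23p^3 + 44p^2 + 43p + 16) = (p+1)(5(p+1)^4 + 3(p+1)^3 + 5(p+1)^2 + 4(p+1) - 1),
which is the closed form with n = p+1.
By induction, the statement is established for all n ≥ 1.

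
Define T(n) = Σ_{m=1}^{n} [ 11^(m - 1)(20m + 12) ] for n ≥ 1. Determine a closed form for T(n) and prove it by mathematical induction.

We claim T(n) = 11^n(2n + 1) - 1 for all n ≥ 1.
Base case (n = 1): T(1) = 32, and the closed form gives 32. They agree.
Suppose the result is true for n = m, so T(m) = 11^m(2m + 1) - 1.
Then T(m+1) = T(m) + (11^m(20m + 32)) = (11^m(2m + 1) - 1) + (11^m(20m + 32)).
Simplifying, T(m+1) = 22·11^m·m + 33·11^m - 1 = 11^(m+1)(2(m+1) + 1) - 1,
which is the closed form with n = m+1.
By the principle of mathematical induction, the result holds for all n ≥ 1.

T(n) = 11^n(2n + 1) - 1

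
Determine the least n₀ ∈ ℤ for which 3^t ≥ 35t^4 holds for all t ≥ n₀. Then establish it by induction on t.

At t = 12: 531441 < 725760, so the inequality fails and n₀ ≥ 13. We prove 3^t ≥ 35t^4 for all t ≥ 13.
When t = 13: 3^t = 1594323 and 35t^4 = 999635, so 1594323 ≥ 999635.
For the inductive step, assume it holds for an arbitrary m ≥ 13, so 3^m ≥ 35m^4.
Then 3^(m + 1) = 3·(3^m) ≥ 3·(35m^4).
Also, for m ≥ 13 we have 3·(35m^4) ≥ 35(m+1)^4, since 3 ≥ (1 + 1/m)^4 for all m ≥ 13.
Combining, 3^(m + 1) ≥ 35(m+1)^4.
This completes the induction.
Hence the smallest such n₀ is 13.

n₀ = 13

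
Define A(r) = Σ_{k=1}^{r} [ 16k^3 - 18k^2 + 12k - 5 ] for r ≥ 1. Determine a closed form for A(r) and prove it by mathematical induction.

We claim A(r) = r(4r^3 + 2r^2 + r - 2) for all r ≥ 1.
Base case (r = 1): A(1) = 5, and the closed form gives 5. They agree.
For the inductive step, assume it holds for an arbitrary k ≥ 1, so A(k) = k(4k^3 + 2k^2 + k - 2).
Then A(k+1) = A(k) + (16k^3 + 30k^2 + 24k + 5) = (k(4k^3 + 2k^2 + k - 2)) + (16k^3 + 30k^2 + 24k + 5).
Simplifying, A(k+1) = (k + 1)(4k^3 + 14k^2 + 17k + 5) = (k+1)(4(k+1)^3 + 2(k+1)^2 + (k+1) - 2),
which is the closed form with r = k+1.
Hence, by induction on r, the claim holds for every r ≥ 1.

A(r) = r(4r^3 + 2r^2 + r - 2)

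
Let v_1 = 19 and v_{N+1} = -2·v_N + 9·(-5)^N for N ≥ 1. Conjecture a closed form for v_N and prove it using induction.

v_N = (-2)^(N + 1) - 3(-5)^N

Computing the first terms: v_1 = 19, v_2 = -83, v_3 = 391. This suggests v_N = (-2)^(N + 1) - 3(-5)^N.
Base case (N = 1): the formula gives 19 = 19 = v_1.
Inductive step: assume the claim holds for N = i, so v_i = (-2)^(i + 1) - 3(-5)^i.
Then v_{i+1} = -2·v_i + 9·(-5)^i = -2·((-2)^(i + 1) - 3(-5)^i) + 9·(-5)^i = (-2)^(i + 2) - 3(-5)^(i + 1) = (-2)^((i+1) + 1) - 3(-5)^(i+1),
which is the claimed formula at N = i+1.
This completes the induction.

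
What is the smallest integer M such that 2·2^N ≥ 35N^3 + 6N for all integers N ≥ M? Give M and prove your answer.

At N = 16: 131072 < 143456, so the inequality fails and M ≥ 17. We prove 2·2^N ≥ 35N^3 + 6N for all N ≥ 17.
Base case (N = 17): 2·2^N = 262144 and 35N^3 + 6N = 172057, so 262144 ≥ 172057.
Suppose the result is true for N = j, so 2·2^j ≥ 35j^3 + 6j.
Then 2·2^(j + 1) = 2·(2·2^j) ≥ 2·(35j^3 + 6j).
Also, for j ≥ 17 we have 2·(35j^3 + 6j) ≥ 35(j+1)^3 + 6(j+1), since 2·(35j^3 + 6j) − (35(j+1)^3 + 6(j+1)) = 35j^3 - 105j^2 - 99j - 41, which is nonnegative for all j ≥ 17.
Combining, 2·2^(j + 1) ≥ 35(j+1)^3 + 6(j+1).
By induction, the statement is established for all N ≥ 17.
Hence the smallest such M is 17.

M = 17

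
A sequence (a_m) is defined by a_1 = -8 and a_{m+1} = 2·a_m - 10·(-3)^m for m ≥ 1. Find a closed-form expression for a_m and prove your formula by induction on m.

a_m = 2(-3)^m - 2^m

Computing the first terms: a_1 = -8, a_2 = 14, a_3 = -62. This suggests a_m = 2(-3)^m - 2^m.
Base step (m = 1): the formula gives -8 = -8 = a_1.
Inductive step: assume the claim holds for m = p, so a_p = 2(-3)^p - 2^p.
Then a_{p+1} = 2·a_p - 10·(-3)^p = 2·(2(-3)^p - 2^p) - 10·(-3)^p = 2(-3)^(p + 1) - 2^(p + 1),
which is the claimed formula at m = p+1.
By induction, the statement is established for all m ≥ 1.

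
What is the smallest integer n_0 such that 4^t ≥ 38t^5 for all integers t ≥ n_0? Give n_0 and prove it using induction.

n_0 = 12

At t = 11: 4194304 < 6119938, so the inequality fails and n_0 ≥ 12. We prove 4^t ≥ 38t^5 for all t ≥ 12.
For the base case t = 12: 4^t = 16777216 and 38t^5 = 9455616, so 16777216 ≥ 9455616.
Suppose the result is true for t = k, so 4^k ≥ 38k^5.
Then 4^(k + 1) = 4·(4^k) ≥ 4·(38k^5).
Also, for k ≥ 12 we have 4·(38k^5) ≥ 38(k+1)^5, since 4 ≥ (1 + 1/k)^5 for all k ≥ 12.
Combining, 4^(k + 1) ≥ 38(k+1)^5.
By the principle of mathematical induction, the result holds for all t ≥ 12.
Hence the smallest such n_0 is 12.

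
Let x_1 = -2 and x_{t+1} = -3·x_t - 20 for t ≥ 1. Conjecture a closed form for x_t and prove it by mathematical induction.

Computing the first terms: x_1 = -2, x_2 = -14, x_3 = 22. This suggests x_t = -(-3)^t - 5.
Base step (t = 1): the formula gives -2 = -2 = x_1.
Inductive step: assume the claim holds for t = m, so x_m = -(-3)^m - 5.
Then x_{m+1} = -3·x_m - 20 = -3·(-(-3)^m - 5) - 20 = -(-3)^(m + 1) - 5,
which is the claimed formula at t = m+1.
By induction, the statement is established for all t ≥ 1.

x_t = -(-3)^t - 5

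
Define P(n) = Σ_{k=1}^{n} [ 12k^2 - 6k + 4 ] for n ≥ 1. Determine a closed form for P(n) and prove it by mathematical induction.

P(n) = n(4n^2 + 3n + 3)

We claim P(n) = n(4n^2 + 3n + 3) for all n ≥ 1.
Base case (n = 1): P(1) = 10, and the closed form gives 10. They agree.
For the inductive step, assume it holds for an arbitrary k ≥ 1, so P(k) = k(4k^2 + 3k + 3).
Then P(k+1) = P(k) + (12k^2 + 18k + 10) = (k(4k^2 + 3k + 3)) + (12k^2 + 18k + 10).
Simplifying, P(k+1) = (k + 1)(4k^2 + 11k + 10) = (k+1)(4(k+1)^2 + 3(k+1) + 3),
which is the closed form with n = k+1.
Hence, by induction on n, the claim holds for every n ≥ 1.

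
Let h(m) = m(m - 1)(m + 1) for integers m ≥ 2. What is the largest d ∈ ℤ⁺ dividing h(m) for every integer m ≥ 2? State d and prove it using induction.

d = 6

Computing the first values: h(2) = 6 and h(3) = 24; gcd(6, 24) = 6, so d ≤ 6.
We prove 6 | m(m - 1)(m + 1) for all m ≥ 2 by induction on m.
When m = 2: h(2) = 6 = 6·(1), so 6 | h(2).
Inductive step: suppose the statement holds for some j ≥ 2, i.e. 6 | h(j). Then
h(j+1) − h(j) = j·(j+1)·(j+2) − (j-1)·j·(j+1) = j·(j+1)·[(j+2) − (j-1)] = 3·j·(j+1). The product of 2 consecutive integers is divisible by (2)! = 2, so h(j+1) − h(j) is divisible by 3·2 = 6. By the inductive hypothesis 6 | h(j), hence 6 | h(j+1).
Hence, by induction on m, the claim holds for every m ≥ 2.
Therefore the largest such d is 6.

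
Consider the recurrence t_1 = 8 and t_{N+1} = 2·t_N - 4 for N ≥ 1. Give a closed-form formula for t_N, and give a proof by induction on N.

Computing the first terms: t_1 = 8, t_2 = 12, t_3 = 20. This suggests t_N = 2^(N + 1) + 4.
When N = 1: the formula gives 8 = 8 = t_1.
Inductive step: suppose the statement holds for some j ≥ 1, so t_j = 2^(j + 1) + 4.
Then t_{j+1} = 2·t_j - 4 = 2·(2^(j + 1) + 4) - 4 = 2^(j + 2) + 4 = 2^((j+1) + 1) + 4,
which is the claimed formula at N = j+1.
By induction, the statement is established for all N ≥ 1.

t_N = 2^(N + 1) + 4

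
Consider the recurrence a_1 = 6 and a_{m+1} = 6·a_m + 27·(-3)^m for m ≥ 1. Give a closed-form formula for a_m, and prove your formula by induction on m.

a_m = (-3)^(m + 1) - 3·6^(m - 1)

Computing the first terms: a_1 = 6, a_2 = -45, a_3 = -27. This suggests a_m = (-3)^(m + 1) - 3·6^(m - 1).
For the base case m = 1: the formula gives 6 = 6 = a_1.
Inductive step: assume the claim holds for m = i, so a_i = (-3)^(i + 1) - 3·6^(i - 1).
Then a_{i+1} = 6·a_i + 27·(-3)^i = 6·((-3)^(i + 1) - 3·6^(i - 1)) + 27·(-3)^i = (-3)^(i + 2) - 3·6^i = (-3)^((i+1) + 1) - 3·6^((i+1) - 1),
which is the claimed formula at m = i+1.
By induction, the statement is established for all m ≥ 1.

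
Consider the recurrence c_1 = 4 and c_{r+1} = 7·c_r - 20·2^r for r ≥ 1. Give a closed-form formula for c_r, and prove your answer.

c_r = 2^(r + 2) - 4·7^(r - 1)

Computing the first terms: c_1 = 4, c_2 = -12, c_3 = -164. This suggests c_r = 2^(r + 2) - 4·7^(r - 1).
For the base case r = 1: the formula gives 4 = 4 = c_1.
Suppose the result is true for r = j, so c_j = 2^(j + 2) - 4·7^(j - 1).
Then c_{j+1} = 7·c_j - 20·2^j = 7·(2^(j + 2) - 4·7^(j - 1)) - 20·2^j = 2^(j + 3) - 4·7^j = 2^((j+1) + 2) - 4·7^((j+1) - 1),
which is the claimed formula at r = j+1.
Hence, by induction on r, the claim holds for every r ≥ 1.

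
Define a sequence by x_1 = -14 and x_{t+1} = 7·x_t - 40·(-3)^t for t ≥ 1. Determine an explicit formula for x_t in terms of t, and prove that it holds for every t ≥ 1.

Computing the first terms: x_1 = -14, x_2 = 22, x_3 = -206. This suggests x_t = 4(-3)^t - 2·7^(t - 1).
When t = 1: the formula gives -14 = -14 = x_1.
Inductive step: suppose the statement holds for some m ≥ 1, so x_m = 4(-3)^m - 2·7^(m - 1).
Then x_{m+1} = 7·x_m - 40·(-3)^m = 7·(4(-3)^m - 2·7^(m - 1)) - 40·(-3)^m = 4(-3)^(m + 1) - 2·7^m = 4(-3)^(m+1) - 2·7^((m+1) - 1),
which is the claimed formula at t = m+1.
Hence, by induction on t, the claim holds for every t ≥ 1.

x_t = 4(-3)^t - 2·7^(t - 1)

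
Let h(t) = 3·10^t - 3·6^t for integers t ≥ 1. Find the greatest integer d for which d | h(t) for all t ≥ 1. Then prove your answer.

Computing the first values: h(1) = 12 and h(2) = 192; gcd(12, 192) = 12, so d ≤ 12.
We prove 12 | 3·10^t - 3·6^t for all t ≥ 1 by induction on t.
For the base case t = 1: h(1) = 12 = 12·(1), so 12 | h(1).
Inductive step: assume the claim holds for t = i, i.e. 12 | h(i). Then
h(i+1) − 10·h(i) = (3·10^(i+1) - 3·6^(i+1)) − 10·(3·10^i - 3·6^i) = (-3)·6^i·(6 − 10) = (12)·6^i. Since 12 | h(i) by the inductive hypothesis, 12 | 10·h(i); and 12 | 12 since 12 = 12·1. Therefore 12 | h(i+1).
This completes the induction.
Therefore the largest such d is 12.

d = 12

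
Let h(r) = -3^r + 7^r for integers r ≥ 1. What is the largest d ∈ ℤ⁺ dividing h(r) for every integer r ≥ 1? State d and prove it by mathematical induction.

Computing the first values: h(1) = 4 and h(2) = 40; gcd(4, 40) = 4, so d ≤ 4.
We prove 4 | -3^r + 7^r for all r ≥ 1 by induction on r.
Base case (r = 1): h(1) = 4 = 4·(1), so 4 | h(1).
For the inductive step, assume it holds for an arbitrary p ≥ 1, i.e. 4 | h(p). Then
7^{p+1} − 3^{p+1} = 7·7^p − 3·3^p = 7·(7^p − 3^p) + (4)·3^p. The first term is divisible by 4 by the inductive hypothesis, and the second term (4)·3^p is divisible by 4 since 4 | 4. Hence 4 | h(p+1).
Hence, by induction on r, the claim holds for every r ≥ 1.
Therefore the largest such d is 4.

d = 4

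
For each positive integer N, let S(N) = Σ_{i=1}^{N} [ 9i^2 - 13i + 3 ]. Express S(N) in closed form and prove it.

S(N) = N(3N^2 - 2N - 2)

We claim S(N) = N(3N^2 - 2N - 2) for all N ≥ 1.
Base step (N = 1): S(1) = -1, and the closed form gives -1. They agree.
Suppose the result is true for N = i, so S(i) = i(3i^2 - 2i - 2).
Then S(i+1) = S(i) + (9i^2 + 5i - 1) = (i(3i^2 - 2i - 2)) + (9i^2 + 5i - 1).
Simplifying, S(i+1) = (i + 1)(3i^2 + 4i - 1) = (i+1)(3(i+1)^2 - 2(i+1) - 2),
which is the closed form with N = i+1.
By induction, the statement is established for all N ≥ 1.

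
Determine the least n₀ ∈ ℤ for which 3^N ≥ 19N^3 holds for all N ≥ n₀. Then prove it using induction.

n₀ = 9

At N = 8: 6561 < 9728, so the inequality fails and n₀ ≥ 9. We prove 3^N ≥ 19N^3 for all N ≥ 9.
Base case (N = 9): 3^N = 19683 and 19N^3 = 13851, so 19683 ≥ 13851.
Inductive step: suppose the statement holds for some p ≥ 9, so 3^p ≥ 19p^3.
Then 3^(p + 1) = 3·(3^p) ≥ 3·(19p^3).
Also, for p ≥ 9 we have 3·(19p^3) ≥ 19(p+1)^3, since 3 ≥ (1 + 1/p)^3 for all p ≥ 9.
Combining, 3^(p + 1) ≥ 19(p+1)^3.
By induction, the statement is established for all N ≥ 9.
Hence the smallest such n₀ is 9.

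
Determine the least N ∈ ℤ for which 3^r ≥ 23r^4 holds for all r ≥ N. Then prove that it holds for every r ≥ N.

N = 12

At r = 11: 177147 < 336743, so the inequality fails and N ≥ 12. We prove 3^r ≥ 23r^4 for all r ≥ 12.
Base step (r = 12): 3^r = 531441 and 23r^4 = 476928, so 531441 ≥ 476928.
For the inductive step, assume it holds for an arbitrary k ≥ 12, so 3^k ≥ 23k^4.
Then 3^(k + 1) = 3·(3^k) ≥ 3·(23k^4).
Also, for k ≥ 12 we have 3·(23k^4) ≥ 23(k+1)^4, since 3 ≥ (1 + 1/k)^4 for all k ≥ 12.
Combining, 3^(k + 1) ≥ 23(k+1)^4.
By induction, the statement is established for all r ≥ 12.
Hence the smallest such N is 12.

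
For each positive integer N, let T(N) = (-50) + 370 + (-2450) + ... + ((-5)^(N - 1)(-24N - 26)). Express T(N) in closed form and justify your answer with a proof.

We claim T(N) = (-5)^N(4N + 5) - 5 for all N ≥ 1.
For the base case N = 1: T(1) = -50, and the closed form gives -50. They agree.
For the inductive step, assume it holds for an arbitrary p ≥ 1, so T(p) = (-5)^p(4p + 5) - 5.
Then T(p+1) = T(p) + ((-5)^p(-24p - 50)) = ((-5)^p(4p + 5) - 5) + ((-5)^p(-24p - 50)).
Simplifying, T(p+1) = -20(-5)^p·p - 45(-5)^p - 5 = (-5)^(p+1)(4(p+1) + 5) - 5,
which is the closed form with N = p+1.
This completes the induction.

T(N) = (-5)^N(4N + 5) - 5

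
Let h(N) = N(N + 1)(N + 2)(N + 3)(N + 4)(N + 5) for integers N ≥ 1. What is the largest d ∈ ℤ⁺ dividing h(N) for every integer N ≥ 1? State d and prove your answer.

d = 720

Computing the first values: h(1) = 720 and h(2) = 5040; gcd(720, 5040) = 720, so d ≤ 720.
We prove 720 | N(N + 1)(N + 2)(N + 3)(N + 4)(N + 5) for all N ≥ 1 by induction on N.
Base case (N = 1): h(1) = 720 = 720·(1), so 720 | h(1).
Inductive step: assume the claim holds for N = i, i.e. 720 | h(i). Then
h(i+1) − h(i) = (i+1)·(i+2)·(i+3)·(i+4)·(i+5)·(i+6) − i·(i+1)·(i+2)·(i+3)·(i+4)·(i+5) = (i+1)·(i+2)·(i+3)·(i+4)·(i+5)·[(i+6) − i] = 6·(i+1)·(i+2)·(i+3)·(i+4)·(i+5). The product of 5 consecutive integers is divisible by (5)! = 120, so h(i+1) − h(i) is divisible by 6·120 = 720. By the inductive hypothesis 720 | h(i), hence 720 | h(i+1).
By induction, the statement is established for all N ≥ 1.
Therefore the largest such d is 720.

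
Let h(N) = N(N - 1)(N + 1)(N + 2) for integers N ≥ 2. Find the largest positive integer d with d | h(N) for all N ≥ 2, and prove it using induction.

d = 24

Computing the first values: h(2) = 24 and h(3) = 120; gcd(24, 120) = 24, so d ≤ 24.
We prove 24 | N(N - 1)(N + 1)(N + 2) for all N ≥ 2 by induction on N.
For the base case N = 2: h(2) = 24 = 24·(1), so 24 | h(2).
Suppose the result is true for N = j, i.e. 24 | h(j). Then
h(j+1) − h(j) = j·(j+1)·(j+2)·(j+3) − (j-1)·j·(j+1)·(j+2) = j·(j+1)·(j+2)·[(j+3) − (j-1)] = 4·j·(j+1)·(j+2). The product of 3 consecutive integers is divisible by (3)! = 6, so h(j+1) − h(j) is divisible by 4·6 = 24. By the inductive hypothesis 24 | h(j), hence 24 | h(j+1).
By the principle of mathematical induction, the result holds for all N ≥ 2.
Therefore the largest such d is 24.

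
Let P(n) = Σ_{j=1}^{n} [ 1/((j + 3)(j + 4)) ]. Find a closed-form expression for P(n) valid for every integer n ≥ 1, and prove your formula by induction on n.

We claim P(n) = n/(4(n + 4)) for all n ≥ 1.
When n = 1: P(1) = 1/20, and the closed form gives 1/20. They agree.
For the inductive step, assume it holds for an arbitrary j ≥ 1, so P(j) = j/(4(j + 4)).
Then P(j+1) = P(j) + (1/((j + 4)(j + 5))) = (j/(4(j + 4))) + (1/((j + 4)(j + 5))).
Simplifying, P(j+1) = (j + 1)/(4(j + 5)) = (j+1)/(4((j+1) + 4)),
which is the closed form with n = j+1.
By the principle of mathematical induction, the result holds for all n ≥ 1.

P(n) = n/(4(n + 4))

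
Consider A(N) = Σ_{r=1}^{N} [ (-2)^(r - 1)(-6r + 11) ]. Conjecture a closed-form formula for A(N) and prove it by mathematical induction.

A(N) = (-2)^N(2N - 3) + 3

We claim A(N) = (-2)^N(2N - 3) + 3 for all N ≥ 1.
For the base case N = 1: A(1) = 5, and the closed form gives 5. They agree.
Inductive step: assume the claim holds for N = r, so A(r) = (-2)^r(2r - 3) + 3.
Then A(r+1) = A(r) + ((-2)^r(-6r + 5)) = ((-2)^r(2r - 3) + 3) + ((-2)^r(-6r + 5)).
Simplifying, A(r+1) = -(-2)^(r + 1) - (-2)^(r + 2)r + 3 = (-2)^(r+1)(2(r+1) - 3) + 3,
which is the closed form with N = r+1.
By induction, the statement is established for all N ≥ 1.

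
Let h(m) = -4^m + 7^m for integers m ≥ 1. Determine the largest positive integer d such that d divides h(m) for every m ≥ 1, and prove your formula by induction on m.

Computing the first values: h(1) = 3 and h(2) = 33; gcd(3, 33) = 3, so d ≤ 3.
We prove 3 | -4^m + 7^m for all m ≥ 1 by induction on m.
For the base case m = 1: h(1) = 3 = 3·(1), so 3 | h(1).
Inductive step: suppose the statement holds for some r ≥ 1, i.e. 3 | h(r). Then
7^{r+1} − 4^{r+1} = 7·7^r − 4·4^r = 7·(7^r − 4^r) + (3)·4^r. The first term is divisible by 3 by the inductive hypothesis, and the second term (3)·4^r is divisible by 3 since 3 | 3. Hence 3 | h(r+1).
By induction, the statement is established for all m ≥ 1.
Therefore the largest such d is 3.

d = 3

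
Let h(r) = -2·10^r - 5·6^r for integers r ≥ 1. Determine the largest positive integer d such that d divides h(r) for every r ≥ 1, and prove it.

Computing the first values: h(1) = -50 and h(2) = -380; gcd(-50, -380) = 10, so d ≤ 10.
We prove 10 | -2·10^r - 5·6^r for all r ≥ 1 by induction on r.
For the base case r = 1: h(1) = -50 = 10·(-5), so 10 | h(1).
Inductive step: assume the claim holds for r = i, i.e. 10 | h(i). Then
h(i+1) − 10·h(i) = (-2·10^(i+1) - 5·6^(i+1)) − 10·(-2·10^i - 5·6^i) = (-5)·6^i·(6 − 10) = (20)·6^i. Since 10 | h(i) by the inductive hypothesis, 10 | 10·h(i); and 10 | 20 since 20 = 10·2. Therefore 10 | h(i+1).
Hence, by induction on r, the claim holds for every r ≥ 1.
Therefore the largest such d is 10.

d = 10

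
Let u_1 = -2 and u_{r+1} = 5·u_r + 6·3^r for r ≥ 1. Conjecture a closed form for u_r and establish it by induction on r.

u_r = -3^(r + 1) + 7·5^(r - 1)

Computing the first terms: u_1 = -2, u_2 = 8, u_3 = 94. This suggests u_r = -3^(r + 1) + 7·5^(r - 1).
Base step (r = 1): the formula gives -2 = -2 = u_1.
Inductive step: assume the claim holds for r = i, so u_i = -3^(i + 1) + 7·5^(i - 1).
Then u_{i+1} = 5·u_i + 6·3^i = 5·(-3^(i + 1) + 7·5^(i - 1)) + 6·3^i = -3^(i + 2) + 7·5^i = -3^((i+1) + 1) + 7·5^((i+1) - 1),
which is the claimed formula at r = i+1.
By the principle of mathematical induction, the result holds for all r ≥ 1.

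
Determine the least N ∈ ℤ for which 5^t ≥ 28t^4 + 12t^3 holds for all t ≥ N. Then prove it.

N = 7

At t = 6: 15625 < 38880, so the inequality fails and N ≥ 7. We prove 5^t ≥ 28t^4 + 12t^3 for all t ≥ 7.
Base case (t = 7): 5^t = 78125 and 28t^4 + 12t^3 = 71344, so 78125 ≥ 71344.
Suppose the result is true for t = p, so 5^p ≥ 28p^4 + 12p^3.
Then 5^(p + 1) = 5·(5^p) ≥ 5·(28p^4 + 12p^3).
Also, for p ≥ 7 we have 5·(28p^4 + 12p^3) ≥ 28(p+1)^4 + 12(p+1)^3, since 5·(28p^4 + 12p^3) − (28(p+1)^4 + 12(p+1)^3) = 112p^4 - 64p^3 - 204p^2 - 148p - 40, which is nonnegative for all p ≥ 7.
Combining, 5^(p + 1) ≥ 28(p+1)^4 + 12(p+1)^3.
This completes the induction.
Hence the smallest such N is 7.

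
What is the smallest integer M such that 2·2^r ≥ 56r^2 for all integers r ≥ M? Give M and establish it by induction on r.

At r = 11: 4096 < 6776, so the inequality fails and M ≥ 12. We prove 2·2^r ≥ 56r^2 for all r ≥ 12.
Base step (r = 12): 2·2^r = 8192 and 56r^2 = 8064, so 8192 ≥ 8064.
For the inductive step, assume it holds for an arbitrary j ≥ 12, so 2·2^j ≥ 56j^2.
Then 2·2^(j + 1) = 2·(2·2^j) ≥ 2·(56j^2).
Also, for j ≥ 12 we have 2·(56j^2) ≥ 56(j+1)^2, since 2 ≥ (1 + 1/j)^2 for all j ≥ 12.
Combining, 2·2^(j + 1) ≥ 56(j+1)^2.
By the principle of mathematical induction, the result holds for all r ≥ 12.
Hence the smallest such M is 12.

M = 12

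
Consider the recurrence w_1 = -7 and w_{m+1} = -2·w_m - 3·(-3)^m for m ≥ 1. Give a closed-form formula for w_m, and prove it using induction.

w_m = -(-2)^m - (-3)^(m + 1)

Computing the first terms: w_1 = -7, w_2 = 23, w_3 = -73. This suggests w_m = -(-2)^m - (-3)^(m + 1).
Base case (m = 1): the formula gives -7 = -7 = w_1.
Inductive step: assume the claim holds for m = i, so w_i = -(-2)^i - (-3)^(i + 1).
Then w_{i+1} = -2·w_i - 3·(-3)^i = -2·(-(-2)^i - (-3)^(i + 1)) - 3·(-3)^i = -(-2)^(i + 1) - (-3)^(i + 2) = -(-2)^(i+1) - (-3)^((i+1) + 1),
which is the claimed formula at m = i+1.
By induction, the statement is established for all m ≥ 1.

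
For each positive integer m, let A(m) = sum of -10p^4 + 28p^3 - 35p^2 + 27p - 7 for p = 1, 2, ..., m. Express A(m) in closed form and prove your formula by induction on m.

A(m) = -m(2m^4 - 2m^3 + m^2 - 3m - 1)

We claim A(m) = -m(2m^4 - 2m^3 + m^2 - 3m - 1) for all m ≥ 1.
Base step (m = 1): A(1) = 3, and the closed form gives 3. They agree.
For the inductive step, assume it holds for an arbitrary p ≥ 1, so A(p) = p(-2p^4 + 2p^3 - p^2 + 3p + 1).
Then A(p+1) = A(p) + (-10p^4 - 12p^3 - 11p^2 + p + 3) = (p(-2p^4 + 2p^3 - p^2 + 3p + 1)) + (-10p^4 - 12p^3 - 11p^2 + p + 3).
Simplifying, A(p+1) = -(p + 1)(2p^4 + 6p^3 + 7p^2 + p - 3) = -(p+1)(2(p+1)^4 - 2(p+1)^3 + (p+1)^2 - 3(p+1) - 1),
which is the closed form with m = p+1.
Hence, by induction on m, the claim holds for every m ≥ 1.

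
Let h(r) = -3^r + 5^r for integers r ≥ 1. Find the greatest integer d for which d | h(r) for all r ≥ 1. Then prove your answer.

Computing the first values: h(1) = 2 and h(2) = 16; gcd(2, 16) = 2, so d ≤ 2.
We prove 2 | -3^r + 5^r for all r ≥ 1 by induction on r.
When r = 1: h(1) = 2 = 2·(1), so 2 | h(1).
Inductive step: suppose the statement holds for some p ≥ 1, i.e. 2 | h(p). Then
5^{p+1} − 3^{p+1} = 5·5^p − 3·3^p = 5·(5^p − 3^p) + (2)·3^p. The first term is divisible by 2 by the inductive hypothesis, and the second term (2)·3^p is divisible by 2 since 2 | 2. Hence 2 | h(p+1).
This completes the induction.
Therefore the largest such d is 2.

d = 2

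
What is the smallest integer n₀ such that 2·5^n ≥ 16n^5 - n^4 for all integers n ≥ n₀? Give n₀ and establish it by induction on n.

n₀ = 8

At n = 7: 156250 < 266511, so the inequality fails and n₀ ≥ 8. We prove 2·5^n ≥ 16n^5 - n^4 for all n ≥ 8.
For the base case n = 8: 2·5^n = 781250 and 16n^5 - n^4 = 520192, so 781250 ≥ 520192.
For the inductive step, assume it holds for an arbitrary i ≥ 8, so 2·5^i ≥ 16i^5 - i^4.
Then 2·5^(i + 1) = 5·(2·5^i) ≥ 5·(16i^5 - i^4).
Also, for i ≥ 8 we have 5·(16i^5 - i^4) ≥ 16(i+1)^5 - (i+1)^4, since 5·(16i^5 - i^4) − (16(i+1)^5 - (i+1)^4) = 64i^5 - 84i^4 - 156i^3 - 154i^2 - 76i - 15, which is nonnegative for all i ≥ 8.
Combining, 2·5^(i + 1) ≥ 16(i+1)^5 - (i+1)^4.
This completes the induction.
Hence the smallest such n₀ is 8.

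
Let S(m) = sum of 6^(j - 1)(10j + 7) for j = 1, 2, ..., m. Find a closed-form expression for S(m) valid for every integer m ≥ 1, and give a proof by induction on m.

We claim S(m) = 6^m(2m + 1) - 1 for all m ≥ 1.
Base case (m = 1): S(1) = 17, and the closed form gives 17. They agree.
For the inductive step, assume it holds for an arbitrary j ≥ 1, so S(j) = 6^j(2j + 1) - 1.
Then S(j+1) = S(j) + (6^j(10j + 17)) = (6^j(2j + 1) - 1) + (6^j(10j + 17)).
Simplifying, S(j+1) = 12·6^j·j + 18·6^j - 1 = 6^(j+1)(2(j+1) + 1) - 1,
which is the closed form with m = j+1.
By induction, the statement is established for all m ≥ 1.

S(m) = 6^m(2m + 1) - 1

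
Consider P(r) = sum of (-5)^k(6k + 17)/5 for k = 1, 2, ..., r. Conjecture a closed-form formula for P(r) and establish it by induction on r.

We claim P(r) = (-5)^r(r + 3) - 3 for all r ≥ 1.
When r = 1: P(1) = -23, and the closed form gives -23. They agree.
For the inductive step, assume it holds for an arbitrary k ≥ 1, so P(k) = (-5)^k(k + 3) - 3.
Then P(k+1) = P(k) + ((-5)^k(-6k - 23)) = ((-5)^k(k + 3) - 3) + ((-5)^k(-6k - 23)).
Simplifying, P(k+1) = -5(-5)^k·k - 20(-5)^k - 3 = (-5)^(k+1)((k+1) + 3) - 3,
which is the closed form with r = k+1.
By induction, the statement is established for all r ≥ 1.

P(r) = (-5)^r(r + 3) - 3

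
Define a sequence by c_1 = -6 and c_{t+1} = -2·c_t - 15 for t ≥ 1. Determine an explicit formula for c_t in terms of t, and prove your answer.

c_t = -(-2)^(t - 1) - 5

Computing the first terms: c_1 = -6, c_2 = -3, c_3 = -9. This suggests c_t = -(-2)^(t - 1) - 5.
For the base case t = 1: the formula gives -6 = -6 = c_1.
For the inductive step, assume it holds for an arbitrary i ≥ 1, so c_i = -(-2)^(i - 1) - 5.
Then c_{i+1} = -2·c_i - 15 = -2·(-(-2)^(i - 1) - 5) - 15 = -(-2)^i - 5 = -(-2)^((i+1) - 1) - 5,
which is the claimed formula at t = i+1.
By induction, the statement is established for all t ≥ 1.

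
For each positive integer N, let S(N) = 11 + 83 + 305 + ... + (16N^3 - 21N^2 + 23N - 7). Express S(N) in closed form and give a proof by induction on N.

We claim S(N) = N(4N^3 + N^2 + 5N + 1) for all N ≥ 1.
Base case (N = 1): S(1) = 11, and the closed form gives 11. They agree.
Inductive step: assume the claim holds for N = i, so S(i) = i(4i^3 + i^2 + 5i + 1).
Then S(i+1) = S(i) + (16i^3 + 27i^2 + 29i + 11) = (i(4i^3 + i^2 + 5i + 1)) + (16i^3 + 27i^2 + 29i + 11).
Simplifying, S(i+1) = (i + 1)(4i^3 + 13i^2 + 19i + 11) = (i+1)(4(i+1)^3 + (i+1)^2 + 5(i+1) + 1),
which is the closed form with N = i+1.
This completes the induction.

S(N) = N(4N^3 + N^2 + 5N + 1)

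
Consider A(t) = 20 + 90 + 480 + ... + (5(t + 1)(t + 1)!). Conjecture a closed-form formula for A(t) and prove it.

We claim A(t) = 5(t + 2)! - 10 for all t ≥ 1.
Base case (t = 1): A(1) = 20, and the closed form gives 20. They agree.
Inductive step: assume the claim holds for t = j, so A(j) = 5(j + 2)! - 10.
Then A(j+1) = A(j) + (5(j + 2)(j + 2)!) = (5(j + 2)! - 10) + (5(j + 2)(j + 2)!).
Simplifying, A(j+1) = 5((j+1) + 2)! - 10,
which is the closed form with t = j+1.
By induction, the statement is established for all t ≥ 1.

A(t) = 5(t + 2)! - 10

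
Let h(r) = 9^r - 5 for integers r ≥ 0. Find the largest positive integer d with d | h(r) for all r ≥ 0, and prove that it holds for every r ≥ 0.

Computing the first values: h(0) = -4 and h(1) = 4; gcd(-4, 4) = 4, so d ≤ 4.
We prove 4 | 9^r - 5 for all r ≥ 0 by induction on r.
When r = 0: h(0) = -4 = 4·(-1), so 4 | h(0).
For the inductive step, assume it holds for an arbitrary k ≥ 0, i.e. 4 | h(k). Then
h(k+1) = 9^(k+1) - 5 = 9·(9^k - 5) + 40 = 9·h(k) + 40. The first term is divisible by 4 by the inductive hypothesis, and 40 is divisible by 4. Hence 4 | h(k+1).
Hence, by induction on r, the claim holds for every r ≥ 0.
Therefore the largest such d is 4.

d = 4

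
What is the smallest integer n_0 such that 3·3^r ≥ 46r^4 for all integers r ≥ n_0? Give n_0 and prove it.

n_0 = 12

At r = 11: 531441 < 673486, so the inequality fails and n_0 ≥ 12. We prove 3·3^r ≥ 46r^4 for all r ≥ 12.
Base step (r = 12): 3·3^r = 1594323 and 46r^4 = 953856, so 1594323 ≥ 953856.
Suppose the result is true for r = i, so 3·3^i ≥ 46i^4.
Then 3·3^(i + 1) = 3·(3·3^i) ≥ 3·(46i^4).
Also, for i ≥ 12 we have 3·(46i^4) ≥ 46(i+1)^4, since 3 ≥ (1 + 1/i)^4 for all i ≥ 12.
Combining, 3·3^(i + 1) ≥ 46(i+1)^4.
This completes the induction.
Hence the smallest such n_0 is 12.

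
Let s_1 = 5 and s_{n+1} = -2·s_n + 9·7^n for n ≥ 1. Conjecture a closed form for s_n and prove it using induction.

s_n = (-2)^n + 7^n

Computing the first terms: s_1 = 5, s_2 = 53, s_3 = 335. This suggests s_n = (-2)^n + 7^n.
Base step (n = 1): the formula gives 5 = 5 = s_1.
Suppose the result is true for n = k, so s_k = (-2)^k + 7^k.
Then s_{k+1} = -2·s_k + 9·7^k = -2·((-2)^k + 7^k) + 9·7^k = (-2)^(k + 1) + 7^(k + 1),
which is the claimed formula at n = k+1.
This completes the induction.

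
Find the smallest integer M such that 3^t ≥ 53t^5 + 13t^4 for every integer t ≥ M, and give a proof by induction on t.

M = 17

At t = 16: 43046721 < 56426496, so the inequality fails and M ≥ 17. We prove 3^t ≥ 53t^5 + 13t^4 for all t ≥ 17.
For the base case t = 17: 3^t = 129140163 and 53t^5 + 13t^4 = 76338194, so 129140163 ≥ 76338194.
For the inductive step, assume it holds for an arbitrary j ≥ 17, so 3^j ≥ 53j^5 + 13j^4.
Then 3^(j + 1) = 3·(3^j) ≥ 3·(53j^5 + 13j^4).
Also, for j ≥ 17 we have 3·(53j^5 + 13j^4) ≥ 53(j+1)^5 + 13(j+1)^4, since 3·(53j^5 + 13j^4) − (53(j+1)^5 + 13(j+1)^4) = 106j^5 - 239j^4 - 582j^3 - 608j^2 - 317j - 66, which is nonnegative for all j ≥ 17.
Combining, 3^(j + 1) ≥ 53(j+1)^5 + 13(j+1)^4.
This completes the induction.
Hence the smallest such M is 17.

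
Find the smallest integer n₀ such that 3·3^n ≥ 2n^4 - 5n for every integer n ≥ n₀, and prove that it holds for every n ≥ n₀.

At n = 6: 2187 < 2562, so the inequality fails and n₀ ≥ 7. We prove 3·3^n ≥ 2n^4 - 5n for all n ≥ 7.
Base case (n = 7): 3·3^n = 6561 and 2n^4 - 5n = 4767, so 6561 ≥ 4767.
Inductive step: suppose the statement holds for some j ≥ 7, so 3·3^j ≥ 2j^4 - 5j.
Then 3·3^(j + 1) = 3·(3·3^j) ≥ 3·(2j^4 - 5j).
Also, for j ≥ 7 we have 3·(2j^4 - 5j) ≥ 2(j+1)^4 - 5(j+1), since 3·(2j^4 - 5j) − (2(j+1)^4 - 5(j+1)) = 4j^4 - 8j^3 - 12j^2 - 18j + 3, which is nonnegative for all j ≥ 7.
Combining, 3·3^(j + 1) ≥ 2(j+1)^4 - 5(j+1).
By induction, the statement is established for all n ≥ 7.
Hence the smallest such n₀ is 7.

n₀ = 7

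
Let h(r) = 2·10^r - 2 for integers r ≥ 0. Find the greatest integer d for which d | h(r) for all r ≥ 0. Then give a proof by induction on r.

d = 18

Computing the first values: h(0) = 0 and h(1) = 18; gcd(0, 18) = 18, so d ≤ 18.
We prove 18 | 2·10^r - 2 for all r ≥ 0 by induction on r.
For the base case r = 0: h(0) = 0 = 18·(0), so 18 | h(0).
Suppose the result is true for r = p, i.e. 18 | h(p). Then
h(p+1) = 2·10^(p+1) - 2 = 10·(2·10^p - 2) + 18 = 10·h(p) + 18. The first term is divisible by 18 by the inductive hypothesis, and 18 is divisible by 18. Hence 18 | h(p+1).
This completes the induction.
Therefore the largest such d is 18.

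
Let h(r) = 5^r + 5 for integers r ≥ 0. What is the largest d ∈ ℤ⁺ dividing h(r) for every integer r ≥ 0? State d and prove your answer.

Computing the first values: h(0) = 6 and h(1) = 10; gcd(6, 10) = 2, so d ≤ 2.
We prove 2 | 5^r + 5 for all r ≥ 0 by induction on r.
Base case (r = 0): h(0) = 6 = 2·(3), so 2 | h(0).
For the inductive step, assume it holds for an arbitrary k ≥ 0, i.e. 2 | h(k). Then
h(k+1) = 5^(k+1) + 5 = 5·(5^k + 5) - 20 = 5·h(k) - 20. The first term is divisible by 2 by the inductive hypothesis, and -20 is divisible by 2. Hence 2 | h(k+1).
By the principle of mathematical induction, the result holds for all r ≥ 0.
Therefore the largest such d is 2.

d = 2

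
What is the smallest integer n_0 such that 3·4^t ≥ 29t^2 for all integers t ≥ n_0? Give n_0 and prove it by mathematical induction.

n_0 = 4

At t = 3: 192 < 261, so the inequality fails and n_0 ≥ 4. We prove 3·4^t ≥ 29t^2 for all t ≥ 4.
For the base case t = 4: 3·4^t = 768 and 29t^2 = 464, so 768 ≥ 464.
For the inductive step, assume it holds for an arbitrary k ≥ 4, so 3·4^k ≥ 29k^2.
Then 3·4^(k + 1) = 4·(3·4^k) ≥ 4·(29k^2).
Also, for k ≥ 4 we have 4·(29k^2) ≥ 29(k+1)^2, since 4 ≥ (1 + 1/k)^2 for all k ≥ 4.
Combining, 3·4^(k + 1) ≥ 29(k+1)^2.
Hence, by induction on t, the claim holds for every t ≥ 4.
Hence the smallest such n_0 is 4.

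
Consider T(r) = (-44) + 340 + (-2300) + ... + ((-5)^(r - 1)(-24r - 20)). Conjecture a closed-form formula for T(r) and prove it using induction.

We claim T(r) = 4(-5)^r(r + 1) - 4 for all r ≥ 1.
When r = 1: T(1) = -44, and the closed form gives -44. They agree.
Inductive step: assume the claim holds for r = p, so T(p) = 4(-5)^p(p + 1) - 4.
Then T(p+1) = T(p) + ((-5)^p(-24p - 44)) = (4(-5)^p(p + 1) - 4) + ((-5)^p(-24p - 44)).
Simplifying, T(p+1) = -20(-5)^p·p - 40(-5)^p - 4 = 4(-5)^(p+1)((p+1) + 1) - 4,
which is the closed form with r = p+1.
Hence, by induction on r, the claim holds for every r ≥ 1.

T(r) = 4(-5)^r(r + 1) - 4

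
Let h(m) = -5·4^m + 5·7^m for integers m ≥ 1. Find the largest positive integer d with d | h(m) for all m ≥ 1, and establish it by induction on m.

Computing the first values: h(1) = 15 and h(2) = 165; gcd(15, 165) = 15, so d ≤ 15.
We prove 15 | -5·4^m + 5·7^m for all m ≥ 1 by induction on m.
Base step (m = 1): h(1) = 15 = 15·(1), so 15 | h(1).
For the inductive step, assume it holds for an arbitrary p ≥ 1, i.e. 15 | h(p). Then
h(p+1) − 7·h(p) = (-5·4^(p+1) + 5·7^(p+1)) − 7·(-5·4^p + 5·7^p) = (-5)·4^p·(4 − 7) = (15)·4^p. Since 15 | h(p) by the inductive hypothesis, 15 | 7·h(p); and 15 | 15 since 15 = 15·1. Therefore 15 | h(p+1).
Hence, by induction on m, the claim holds for every m ≥ 1.
Therefore the largest such d is 15.

d = 15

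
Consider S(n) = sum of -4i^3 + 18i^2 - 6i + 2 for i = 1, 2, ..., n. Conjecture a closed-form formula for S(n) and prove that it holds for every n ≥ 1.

We claim S(n) = -n(n^3 - 4n^2 - 5n - 2) for all n ≥ 1.
Base case (n = 1): S(1) = 10, and the closed form gives 10. They agree.
Suppose the result is true for n = i, so S(i) = i(-i^3 + 4i^2 + 5i + 2).
Then S(i+1) = S(i) + (-4i^3 + 6i^2 + 18i + 10) = (i(-i^3 + 4i^2 + 5i + 2)) + (-4i^3 + 6i^2 + 18i + 10).
Simplifying, S(i+1) = -(i + 1)(i^3 - i^2 - 10i - 10) = -(i+1)((i+1)^3 - 4(i+1)^2 - 5(i+1) - 2),
which is the closed form with n = i+1.
By the principle of mathematical induction, the result holds for all n ≥ 1.

S(n) = -n(n^3 - 4n^2 - 5n - 2)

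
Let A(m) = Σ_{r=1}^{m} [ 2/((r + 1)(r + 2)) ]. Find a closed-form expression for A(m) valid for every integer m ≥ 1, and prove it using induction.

A(m) = m/(m + 2)

We claim A(m) = m/(m + 2) for all m ≥ 1.
When m = 1: A(1) = 1/3, and the closed form gives 1/3. They agree.
Inductive step: suppose the statement holds for some r ≥ 1, so A(r) = r/(r + 2).
Then A(r+1) = A(r) + (2/((r + 2)(r + 3))) = (r/(r + 2)) + (2/((r + 2)(r + 3))).
Simplifying, A(r+1) = (r + 1)/(r + 3) = (r+1)/((r+1) + 2),
which is the closed form with m = r+1.
This completes the induction.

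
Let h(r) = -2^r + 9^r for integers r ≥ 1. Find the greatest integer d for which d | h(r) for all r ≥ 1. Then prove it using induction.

d = 7

Computing the first values: h(1) = 7 and h(2) = 77; gcd(7, 77) = 7, so d ≤ 7.
We prove 7 | -2^r + 9^r for all r ≥ 1 by induction on r.
Base step (r = 1): h(1) = 7 = 7·(1), so 7 | h(1).
Suppose the result is true for r = j, i.e. 7 | h(j). Then
9^{j+1} − 2^{j+1} = 9·9^j − 2·2^j = 9·(9^j − 2^j) + (7)·2^j. The first term is divisible by 7 by the inductive hypothesis, and the second term (7)·2^j is divisible by 7 since 7 | 7. Hence 7 | h(j+1).
Hence, by induction on r, the claim holds for every r ≥ 1.
Therefore the largest such d is 7.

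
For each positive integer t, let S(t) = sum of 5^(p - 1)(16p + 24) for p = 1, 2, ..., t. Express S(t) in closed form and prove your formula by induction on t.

S(t) = 5^t(4t + 5) - 5

We claim S(t) = 5^t(4t + 5) - 5 for all t ≥ 1.
Base case (t = 1): S(1) = 40, and the closed form gives 40. They agree.
Suppose the result is true for t = p, so S(p) = 5^p(4p + 5) - 5.
Then S(p+1) = S(p) + (5^p(16p + 40)) = (5^p(4p + 5) - 5) + (5^p(16p + 40)).
Simplifying, S(p+1) = 20·5^p·p + 45·5^p - 5 = 5^(p+1)(4(p+1) + 5) - 5,
which is the closed form with t = p+1.
By the principle of mathematical induction, the result holds for all t ≥ 1.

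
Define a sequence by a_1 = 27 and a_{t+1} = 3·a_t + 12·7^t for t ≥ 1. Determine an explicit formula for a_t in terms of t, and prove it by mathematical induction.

Computing the first terms: a_1 = 27, a_2 = 165, a_3 = 1083. This suggests a_t = 2·3^t + 3·7^t.
Base case (t = 1): the formula gives 27 = 27 = a_1.
Inductive step: assume the claim holds for t = i, so a_i = 2·3^i + 3·7^i.
Then a_{i+1} = 3·a_i + 12·7^i = 3·(2·3^i + 3·7^i) + 12·7^i = 2·3^(i + 1) + 3·7^(i + 1),
which is the claimed formula at t = i+1.
By the principle of mathematical induction, the result holds for all t ≥ 1.

a_t = 2·3^t + 3·7^t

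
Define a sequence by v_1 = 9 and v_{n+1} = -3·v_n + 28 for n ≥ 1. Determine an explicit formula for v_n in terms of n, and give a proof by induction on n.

v_n = 2(-3)^(n - 1) + 7

Computing the first terms: v_1 = 9, v_2 = 1, v_3 = 25. This suggests v_n = 2(-3)^(n - 1) + 7.
For the base case n = 1: the formula gives 9 = 9 = v_1.
For the inductive step, assume it holds for an arbitrary r ≥ 1, so v_r = 2(-3)^(r - 1) + 7.
Then v_{r+1} = -3·v_r + 28 = -3·(2(-3)^(r - 1) + 7) + 28 = 2(-3)^r + 7 = 2(-3)^((r+1) - 1) + 7,
which is the claimed formula at n = r+1.
Hence, by induction on n, the claim holds for every n ≥ 1.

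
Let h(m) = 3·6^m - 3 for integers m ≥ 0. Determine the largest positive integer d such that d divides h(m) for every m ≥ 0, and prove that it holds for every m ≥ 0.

d = 15

Computing the first values: h(0) = 0 and h(1) = 15; gcd(0, 15) = 15, so d ≤ 15.
We prove 15 | 3·6^m - 3 for all m ≥ 0 by induction on m.
For the base case m = 0: h(0) = 0 = 15·(0), so 15 | h(0).
For the inductive step, assume it holds for an arbitrary j ≥ 0, i.e. 15 | h(j). Then
h(j+1) = 3·6^(j+1) - 3 = 6·(3·6^j - 3) + 15 = 6·h(j) + 15. The first term is divisible by 15 by the inductive hypothesis, and 15 is divisible by 15. Hence 15 | h(j+1).
Hence, by induction on m, the claim holds for every m ≥ 0.
Therefore the largest such d is 15.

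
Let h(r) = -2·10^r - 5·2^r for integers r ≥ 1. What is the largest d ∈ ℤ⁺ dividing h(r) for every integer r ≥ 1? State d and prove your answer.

d = 10

Computing the first values: h(1) = -30 and h(2) = -220; gcd(-30, -220) = 10, so d ≤ 10.
We prove 10 | -2·10^r - 5·2^r for all r ≥ 1 by induction on r.
For the base case r = 1: h(1) = -30 = 10·(-3), so 10 | h(1).
Suppose the result is true for r = k, i.e. 10 | h(k). Then
h(k+1) − 10·h(k) = (-2·10^(k+1) - 5·2^(k+1)) − 10·(-2·10^k - 5·2^k) = (-5)·2^k·(2 − 10) = (40)·2^k. Since 10 | h(k) by the inductive hypothesis, 10 | 10·h(k); and 10 | 40 since 40 = 10·4. Therefore 10 | h(k+1).
Hence, by induction on r, the claim holds for every r ≥ 1.
Therefore the largest such d is 10.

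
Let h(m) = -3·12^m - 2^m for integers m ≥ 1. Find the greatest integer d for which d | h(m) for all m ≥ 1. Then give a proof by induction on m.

Computing the first values: h(1) = -38 and h(2) = -436; gcd(-38, -436) = 2, so d ≤ 2.
We prove 2 | -3·12^m - 2^m for all m ≥ 1 by induction on m.
When m = 1: h(1) = -38 = 2·(-19), so 2 | h(1).
Inductive step: assume the claim holds for m = p, i.e. 2 | h(p). Then
h(p+1) − 12·h(p) = (-3·12^(p+1) - 2^(p+1)) − 12·(-3·12^p - 2^p) = (-1)·2^p·(2 − 12) = (10)·2^p. Since 2 | h(p) by the inductive hypothesis, 2 | 12·h(p); and 2 | 10 since 10 = 2·5. Therefore 2 | h(p+1).
Hence, by induction on m, the claim holds for every m ≥ 1.
Therefore the largest such d is 2.

d = 2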